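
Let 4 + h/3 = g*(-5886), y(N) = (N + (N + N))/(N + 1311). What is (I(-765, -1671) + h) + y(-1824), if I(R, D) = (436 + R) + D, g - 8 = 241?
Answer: -13196530/3 ≈ -4.3988e+6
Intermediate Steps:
g = 249 (g = 8 + 241 = 249)
I(R, D) = 436 + D + R
y(N) = 3*N/(1311 + N) (y(N) = (N + 2*N)/(1311 + N) = (3*N)/(1311 + N) = 3*N/(1311 + N))
h = -4396854 (h = -12 + 3*(249*(-5886)) = -12 + 3*(-1465614) = -12 - 4396842 = -4396854)
(I(-765, -1671) + h) + y(-1824) = ((436 - 1671 - 765) - 4396854) + 3*(-1824)/(1311 - 1824) = (-2000 - 4396854) + 3*(-1824)/(-513) = -4398854 + 3*(-1824)*(-1/513) = -4398854 + 32/3 = -13196530/3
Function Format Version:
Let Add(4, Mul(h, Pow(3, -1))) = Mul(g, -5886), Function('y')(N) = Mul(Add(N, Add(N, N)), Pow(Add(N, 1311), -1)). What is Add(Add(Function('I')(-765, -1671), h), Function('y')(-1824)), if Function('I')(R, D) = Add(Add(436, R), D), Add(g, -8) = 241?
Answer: Rational(-13196530, 3) ≈ -4.3988e+6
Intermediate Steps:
g = 249 (g = Add(8, 241) = 249)
Function('I')(R, D) = Add(436, D, R)
Function('y')(N) = Mul(3, N, Pow(Add(1311, N), -1)) (Function('y')(N) = Mul(Add(N, Mul(2, N)), Pow(Add(1311, N), -1)) = Mul(Mul(3, N), Pow(Add(1311, N), -1)) = Mul(3, N, Pow(Add(1311, N), -1)))
h = -4396854 (h = Add(-12, Mul(3, Mul(249, -5886))) = Add(-12, Mul(3, -1465614)) = Add(-12, -4396842) = -4396854)
Add(Add(Function('I')(-765, -1671), h), Function('y')(-1824)) = Add(Add(Add(436, -1671, -765), -4396854), Mul(3, -1824, Pow(Add(1311, -1824), -1))) = Add(Add(-2000, -4396854), Mul(3, -1824, Pow(-513, -1))) = Add(-4398854, Mul(3, -1824, Rational(-1, 513))) = Add(-4398854, Rational(32, 3)) = Rational(-13196530, 3)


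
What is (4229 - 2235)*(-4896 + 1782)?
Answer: -6209316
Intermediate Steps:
(4229 - 2235)*(-4896 + 1782) = 1994*(-3114) = -6209316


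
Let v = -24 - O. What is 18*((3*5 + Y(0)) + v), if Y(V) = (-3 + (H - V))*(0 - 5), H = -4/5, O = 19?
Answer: -162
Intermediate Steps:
H = -⅘ (H = -4*⅕ = -⅘ ≈ -0.80000)
Y(V) = 19 + 5*V (Y(V) = (-3 + (-⅘ - V))*(0 - 5) = (-19/5 - V)*(-5) = 19 + 5*V)
v = -43 (v = -24 - 1*19 = -24 - 19 = -43)
18*((3*5 + Y(0)) + v) = 18*((3*5 + (19 + 5*0)) - 43) = 18*((15 + (19 + 0)) - 43) = 18*((15 + 19) - 43) = 18*(34 - 43) = 18*(-9) = -162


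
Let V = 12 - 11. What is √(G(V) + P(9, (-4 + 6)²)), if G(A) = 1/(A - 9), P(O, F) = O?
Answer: √142/4 ≈ 2.9791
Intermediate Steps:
V = 1
G(A) = 1/(-9 + A)
√(G(V) + P(9, (-4 + 6)²)) = √(1/(-9 + 1) + 9) = √(1/(-8) + 9) = √(-⅛ + 9) = √(71/8) = √142/4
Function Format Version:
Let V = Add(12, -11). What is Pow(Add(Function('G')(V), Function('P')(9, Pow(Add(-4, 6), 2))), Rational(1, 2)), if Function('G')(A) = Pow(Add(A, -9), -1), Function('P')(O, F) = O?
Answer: Mul(Rational(1, 4), Pow(142, Rational(1, 2))) ≈ 2.9791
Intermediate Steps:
V = 1
Function('G')(A) = Pow(Add(-9, A), -1)
Pow(Add(Function('G')(V), Function('P')(9, Pow(Add(-4, 6), 2))), Rational(1, 2)) = Pow(Add(Pow(Add(-9, 1), -1), 9), Rational(1, 2)) = Pow(Add(Pow(-8, -1), 9), Rational(1, 2)) = Pow(Add(Rational(-1, 8), 9), Rational(1, 2)) = Pow(Rational(71, 8), Rational(1, 2)) = Mul(Rational(1, 4), Pow(142, Rational(1, 2)))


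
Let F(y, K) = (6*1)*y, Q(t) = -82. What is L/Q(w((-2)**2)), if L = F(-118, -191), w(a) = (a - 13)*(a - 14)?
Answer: 354/41 ≈ 8.6341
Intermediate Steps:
w(a) = (-14 + a)*(-13 + a) (w(a) = (-13 + a)*(-14 + a) = (-14 + a)*(-13 + a))
F(y, K) = 6*y
L = -708 (L = 6*(-118) = -708)
L/Q(w((-2)**2)) = -708/(-82) = -708*(-1/82) = 354/41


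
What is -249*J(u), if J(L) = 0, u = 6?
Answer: 0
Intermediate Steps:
-249*J(u) = -249*0 = 0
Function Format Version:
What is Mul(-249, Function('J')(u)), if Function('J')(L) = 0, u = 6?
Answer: 0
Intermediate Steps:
Mul(-249, Function('J')(u)) = Mul(-249, 0) = 0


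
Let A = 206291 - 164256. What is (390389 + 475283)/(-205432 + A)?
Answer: -865672/163397 ≈ -5.2980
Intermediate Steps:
A = 42035
(390389 + 475283)/(-205432 + A) = (390389 + 475283)/(-205432 + 42035) = 865672/(-163397) = 865672*(-1/163397) = -865672/163397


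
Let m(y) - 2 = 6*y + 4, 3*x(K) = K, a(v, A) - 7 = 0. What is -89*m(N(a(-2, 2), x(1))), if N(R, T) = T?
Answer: -712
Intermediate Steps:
a(v, A) = 7 (a(v, A) = 7 + 0 = 7)
x(K) = K/3
m(y) = 6 + 6*y (m(y) = 2 + (6*y + 4) = 2 + (4 + 6*y) = 6 + 6*y)
-89*m(N(a(-2, 2), x(1))) = -89*(6 + 6*((⅓)*1)) = -89*(6 + 6*(⅓)) = -89*(6 + 2) = -89*8 = -712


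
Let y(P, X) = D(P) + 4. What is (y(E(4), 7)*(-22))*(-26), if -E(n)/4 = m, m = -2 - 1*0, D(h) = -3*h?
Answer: -11440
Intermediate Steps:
m = -2 (m = -2 + 0 = -2)
E(n) = 8 (E(n) = -4*(-2) = 8)
y(P, X) = 4 - 3*P (y(P, X) = -3*P + 4 = 4 - 3*P)
(y(E(4), 7)*(-22))*(-26) = ((4 - 3*8)*(-22))*(-26) = ((4 - 24)*(-22))*(-26) = -20*(-22)*(-26) = 440*(-26) = -11440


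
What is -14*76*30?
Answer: -31920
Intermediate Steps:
-14*76*30 = -1064*30 = -31920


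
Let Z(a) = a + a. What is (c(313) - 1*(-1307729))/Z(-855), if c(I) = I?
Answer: -72669/95 ≈ -764.94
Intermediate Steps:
Z(a) = 2*a
(c(313) - 1*(-1307729))/Z(-855) = (313 - 1*(-1307729))/((2*(-855))) = (313 + 1307729)/(-1710) = 1308042*(-1/1710) = -72669/95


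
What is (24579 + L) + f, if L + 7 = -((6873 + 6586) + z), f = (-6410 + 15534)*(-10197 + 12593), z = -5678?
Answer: 21877895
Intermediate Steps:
f = 21861104 (f = 9124*2396 = 21861104)
L = -7788 (L = -7 - ((6873 + 6586) - 5678) = -7 - (13459 - 5678) = -7 - 1*7781 = -7 - 7781 = -7788)
(24579 + L) + f = (24579 - 7788) + 21861104 = 16791 + 21861104 = 21877895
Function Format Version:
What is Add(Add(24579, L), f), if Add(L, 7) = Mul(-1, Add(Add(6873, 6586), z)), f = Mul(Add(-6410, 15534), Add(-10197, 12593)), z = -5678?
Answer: 21877895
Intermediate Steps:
f = 21861104 (f = Mul(9124, 2396) = 21861104)
L = -7788 (L = Add(-7, Mul(-1, Add(Add(6873, 6586), -5678))) = Add(-7, Mul(-1, Add(13459, -5678))) = Add(-7, Mul(-1, 7781)) = Add(-7, -7781) = -7788)
Add(Add(24579, L), f) = Add(Add(24579, -7788), 21861104) = Add(16791, 21861104) = 21877895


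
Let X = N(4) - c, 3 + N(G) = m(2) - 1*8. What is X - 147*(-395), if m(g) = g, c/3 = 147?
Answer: 57615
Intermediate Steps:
c = 441 (c = 3*147 = 441)
N(G) = -9 (N(G) = -3 + (2 - 1*8) = -3 + (2 - 8) = -3 - 6 = -9)
X = -450 (X = -9 - 1*441 = -9 - 441 = -450)
X - 147*(-395) = -450 - 147*(-395) = -450 + 58065 = 57615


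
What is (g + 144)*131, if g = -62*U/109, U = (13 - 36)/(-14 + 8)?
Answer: 6075125/327 ≈ 18578.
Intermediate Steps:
U = 23/6 (U = -23/(-6) = -23*(-⅙) = 23/6 ≈ 3.8333)
g = -713/327 (g = -62/(109/(23/6)) = -62/(109*(6/23)) = -62/654/23 = -62*23/654 = -713/327 ≈ -2.1804)
(g + 144)*131 = (-713/327 + 144)*131 = (46375/327)*131 = 6075125/327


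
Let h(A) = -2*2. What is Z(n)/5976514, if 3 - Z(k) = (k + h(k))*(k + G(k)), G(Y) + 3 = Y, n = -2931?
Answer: -8606886/2988257 ≈ -2.8802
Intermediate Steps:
h(A) = -4
G(Y) = -3 + Y
Z(k) = 3 - (-4 + k)*(-3 + 2*k) (Z(k) = 3 - (k - 4)*(k + (-3 + k)) = 3 - (-4 + k)*(-3 + 2*k))
Z(n)/5976514 = (-9 - 2*(-2931)² + 11*(-2931))/5976514 = (-9 - 2*8590761 - 32241)*(1/5976514) = (-9 - 17181522 - 32241)*(1/5976514) = -17213772*1/5976514 = -8606886/2988257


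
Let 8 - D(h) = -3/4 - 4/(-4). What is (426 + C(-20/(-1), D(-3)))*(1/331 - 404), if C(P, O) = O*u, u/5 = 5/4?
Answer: -1015091293/5296 ≈ -1.9167e+5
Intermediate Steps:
u = 25/4 (u = 5*(5/4) = 25/4 ≈ 6.2500)
D(h) = 31/4 (D(h) = 8 - (-3/4 - 4/(-4)) = 8 - (-3*¼ - 4*(-¼)) = 8 - (-¾ + 1) = 8 - 1*¼ = 8 - ¼ = 31/4)
C(P, O) = 25*O/4 (C(P, O) = O*(25/4) = 25*O/4)
(426 + C(-20/(-1), D(-3)))*(1/331 - 404) = (426 + (25/4)*(31/4))*(1/331 - 404) = (426 + 775/16)*(1/331 - 404) = (7591/16)*(-133723/331) = -1015091293/5296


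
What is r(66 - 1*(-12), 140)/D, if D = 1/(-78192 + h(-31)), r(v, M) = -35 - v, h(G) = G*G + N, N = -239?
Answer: 8754110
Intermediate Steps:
h(G) = -239 + G**2 (h(G) = G*G - 239 = G**2 - 239 = -239 + G**2)
D = -1/77470 (D = 1/(-78192 + (-239 + (-31)**2)) = 1/(-78192 + (-239 + 961)) = 1/(-78192 + 722) = 1/(-77470) = -1/77470 ≈ -1.2908e-5)
r(66 - 1*(-12), 140)/D = (-35 - (66 - 1*(-12)))/(-1/77470) = (-35 - (66 + 12))*(-77470) = (-35 - 1*78)*(-77470) = (-35 - 78)*(-77470) = -113*(-77470) = 8754110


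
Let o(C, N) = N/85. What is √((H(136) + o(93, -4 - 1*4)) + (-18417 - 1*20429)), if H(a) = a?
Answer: I*√279680430/85 ≈ 196.75*I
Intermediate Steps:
o(C, N) = N/85 (o(C, N) = N*(1/85) = N/85)
√((H(136) + o(93, -4 - 1*4)) + (-18417 - 1*20429)) = √((136 + (-4 - 1*4)/85) + (-18417 - 1*20429)) = √((136 + (-4 - 4)/85) + (-18417 - 20429)) = √((136 + (1/85)*(-8)) - 38846) = √((136 - 8/85) - 38846) = √(11552/85 - 38846) = √(-3290358/85) = I*√279680430/85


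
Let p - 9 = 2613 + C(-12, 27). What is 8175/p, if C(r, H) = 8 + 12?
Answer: 8175/2642 ≈ 3.0942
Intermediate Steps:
C(r, H) = 20
p = 2642 (p = 9 + (2613 + 20) = 9 + 2633 = 2642)
8175/p = 8175/2642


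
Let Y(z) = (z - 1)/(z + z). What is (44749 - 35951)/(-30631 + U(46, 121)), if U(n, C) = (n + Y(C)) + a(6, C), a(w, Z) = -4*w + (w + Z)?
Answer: -532279/1844131 ≈ -0.28863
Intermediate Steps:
Y(z) = (-1 + z)/(2*z) (Y(z) = (-1 + z)/((2*z)) = (-1 + z)*(1/(2*z)) = (-1 + z)/(2*z))
a(w, Z) = Z - 3*w (a(w, Z) = -4*w + (Z + w) = Z - 3*w)
U(n, C) = -18 + C + n + (-1 + C)/(2*C) (U(n, C) = (n + (-1 + C)/(2*C)) + (C - 3*6) = (n + (-1 + C)/(2*C)) + (C - 18) = (n + (-1 + C)/(2*C)) + (-18 + C) = -18 + C + n + (-1 + C)/(2*C))
(44749 - 35951)/(-30631 + U(46, 121)) = (44749 - 35951)/(-30631 + (-35/2 + 121 + 46 - ½/121)) = 8798/(-30631 + (-35/2 + 121 + 46 - ½*1/121)) = 8798/(-30631 + (-35/2 + 121 + 46 - 1/242)) = 8798/(-30631 + 18089/121) = 8798/(-3688262/121) = 8798*(-121/3688262) = -532279/1844131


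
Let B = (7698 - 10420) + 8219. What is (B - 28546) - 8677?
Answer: -31726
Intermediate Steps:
B = 5497 (B = -2722 + 8219 = 5497)
(B - 28546) - 8677 = (5497 - 28546) - 8677 = -23049 - 8677 = -31726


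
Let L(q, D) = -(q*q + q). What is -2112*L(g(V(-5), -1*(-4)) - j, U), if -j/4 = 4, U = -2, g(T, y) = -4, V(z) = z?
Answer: 329472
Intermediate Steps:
j = -16 (j = -4*4 = -16)
L(q, D) = -q - q**2 (L(q, D) = -(q**2 + q) = -(q + q**2) = -q - q**2)
-2112*L(g(V(-5), -1*(-4)) - j, U) = -(-2112)*(-4 - 1*(-16))*(1 + (-4 - 1*(-16))) = -(-2112)*(-4 + 16)*(1 + (-4 + 16)) = -(-2112)*12*(1 + 12) = -(-2112)*12*13 = -2112*(-156) = 329472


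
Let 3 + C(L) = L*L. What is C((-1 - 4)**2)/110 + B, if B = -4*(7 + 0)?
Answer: -1229/55 ≈ -22.345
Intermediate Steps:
B = -28 (B = -4*7 = -28)
C(L) = -3 + L**2 (C(L) = -3 + L*L = -3 + L**2)
C((-1 - 4)**2)/110 + B = (-3 + ((-1 - 4)**2)**2)/110 - 28 = (-3 + ((-5)**2)**2)/110 - 28 = (-3 + 25**2)/110 - 28 = (-3 + 625)/110 - 28 = (1/110)*622 - 28 = 311/55 - 28 = -1229/55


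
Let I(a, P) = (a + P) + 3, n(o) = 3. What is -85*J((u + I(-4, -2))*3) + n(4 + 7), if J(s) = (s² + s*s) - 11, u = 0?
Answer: -12832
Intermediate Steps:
I(a, P) = 3 + P + a (I(a, P) = (P + a) + 3 = 3 + P + a)
J(s) = -11 + 2*s² (J(s) = (s² + s²) - 11 = 2*s² - 11 = -11 + 2*s²)
-85*J((u + I(-4, -2))*3) + n(4 + 7) = -85*(-11 + 2*((0 + (3 - 2 - 4))*3)²) + 3 = -85*(-11 + 2*((0 - 3)*3)²) + 3 = -85*(-11 + 2*(-3*3)²) + 3 = -85*(-11 + 2*(-9)²) + 3 = -85*(-11 + 2*81) + 3 = -85*(-11 + 162) + 3 = -85*151 + 3 = -12835 + 3 = -12832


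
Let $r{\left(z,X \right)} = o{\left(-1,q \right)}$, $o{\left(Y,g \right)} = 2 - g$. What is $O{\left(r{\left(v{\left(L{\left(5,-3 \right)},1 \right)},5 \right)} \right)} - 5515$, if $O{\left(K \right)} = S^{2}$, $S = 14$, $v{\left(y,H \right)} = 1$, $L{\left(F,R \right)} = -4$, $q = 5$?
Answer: $-5319$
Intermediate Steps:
$r{\left(z,X \right)} = -3$ ($r{\left(z,X \right)} = 2 - 5 = -3$)
$O{\left(K \right)} = 196$ ($O{\left(K \right)} = 14^{2} = 196$)
$O{\left(r{\left(v{\left(L{\left(5,-3 \right)},1 \right)},5 \right)} \right)} - 5515 = 196 - 5515 = -5319$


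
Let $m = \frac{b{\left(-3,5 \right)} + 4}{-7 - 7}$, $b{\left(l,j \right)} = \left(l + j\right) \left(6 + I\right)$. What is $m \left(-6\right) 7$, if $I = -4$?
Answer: $24$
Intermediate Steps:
$b{\left(l,j \right)} = 2 j + 2 l$ ($b{\left(l,j \right)} = \left(l + j\right) \left(6 - 4\right) = \left(j + l\right) 2 = 2 j + 2 l$)
$m = - \frac{4}{7}$ ($m = \frac{\left(2 \cdot 5 + 2 \left(-3\right)\right) + 4}{-7 - 7} = \frac{\left(10 - 6\right) + 4}{-14} = \left(4 + 4\right) \left(- \frac{1}{14}\right) = 8 \left(- \frac{1}{14}\right) = - \frac{4}{7} \approx -0.57143$)
$m \left(-6\right) 7 = \left(- \frac{4}{7}\right) \left(-6\right) 7 = \frac{24}{7} \cdot 7 = 24$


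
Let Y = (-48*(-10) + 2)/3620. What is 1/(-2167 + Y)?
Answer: -1810/3922029 ≈ -0.00046150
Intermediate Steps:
Y = 241/1810 (Y = (480 + 2)*(1/3620) = 482*(1/3620) = 241/1810 ≈ 0.13315)
1/(-2167 + Y) = 1/(-2167 + 241/1810) = 1/(-3922029/1810) = -1810/3922029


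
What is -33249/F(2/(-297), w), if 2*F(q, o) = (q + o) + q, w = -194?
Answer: 9874953/28811 ≈ 342.75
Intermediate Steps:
F(q, o) = q + o/2 (F(q, o) = ((q + o) + q)/2 = ((o + q) + q)/2 = (o + 2*q)/2 = q + o/2)
-33249/F(2/(-297), w) = -33249/(2/(-297) + (½)*(-194)) = -33249/(2*(-1/297) - 97) = -33249/(-2/297 - 97) = -33249/(-28811/297) = -33249*(-297/28811) = 9874953/28811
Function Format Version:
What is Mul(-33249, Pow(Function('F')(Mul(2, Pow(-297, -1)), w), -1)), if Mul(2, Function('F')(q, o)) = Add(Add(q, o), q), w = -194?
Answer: Rational(9874953, 28811) ≈ 342.75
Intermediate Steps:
Function('F')(q, o) = Add(q, Mul(Rational(1, 2), o)) (Function('F')(q, o) = Mul(Rational(1, 2), Add(Add(q, o), q)) = Mul(Rational(1, 2), Add(Add(o, q), q)) = Mul(Rational(1, 2), Add(o, Mul(2, q))) = Add(q, Mul(Rational(1, 2), o)))
Mul(-33249, Pow(Function('F')(Mul(2, Pow(-297, -1)), w), -1)) = Mul(-33249, Pow(Add(Mul(2, Pow(-297, -1)), Mul(Rational(1, 2), -194)), -1)) = Mul(-33249, Pow(Add(Mul(2, Rational(-1, 297)), -97), -1)) = Mul(-33249, Pow(Add(Rational(-2, 297), -97), -1)) = Mul(-33249, Pow(Rational(-28811, 297), -1)) = Mul(-33249, Rational(-297, 28811)) = Rational(9874953, 28811)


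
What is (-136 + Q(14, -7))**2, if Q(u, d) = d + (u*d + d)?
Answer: 61504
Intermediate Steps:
Q(u, d) = 2*d + d*u (Q(u, d) = d + (d*u + d) = d + (d + d*u) = 2*d + d*u)
(-136 + Q(14, -7))**2 = (-136 - 7*(2 + 14))**2 = (-136 - 7*16)**2 = (-136 - 112)**2 = (-248)**2 = 61504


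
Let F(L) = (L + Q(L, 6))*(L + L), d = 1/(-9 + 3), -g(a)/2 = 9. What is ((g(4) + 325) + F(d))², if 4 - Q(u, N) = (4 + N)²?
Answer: 37246609/324 ≈ 1.1496e+5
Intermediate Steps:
Q(u, N) = 4 - (4 + N)²
g(a) = -18 (g(a) = -2*9 = -18)
d = -⅙ (d = 1/(-6) = -⅙ ≈ -0.16667)
F(L) = 2*L*(-96 + L) (F(L) = (L + (4 - (4 + 6)²))*(L + L) = (L + (4 - 1*10²))*(2*L) = (L + (4 - 1*100))*(2*L) = (L + (4 - 100))*(2*L) = (L - 96)*(2*L) = (-96 + L)*(2*L) = 2*L*(-96 + L))
((g(4) + 325) + F(d))² = ((-18 + 325) + 2*(-⅙)*(-96 - ⅙))² = (307 + 2*(-⅙)*(-577/6))² = (307 + 577/18)² = (6103/18)² = 37246609/324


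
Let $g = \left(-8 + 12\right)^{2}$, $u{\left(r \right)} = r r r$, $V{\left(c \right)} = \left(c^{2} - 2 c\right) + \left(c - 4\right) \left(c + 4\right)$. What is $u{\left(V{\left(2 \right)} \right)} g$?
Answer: $-27648$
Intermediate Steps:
$V{\left(c \right)} = c^{2} - 2 c + \left(-4 + c\right) \left(4 + c\right)$ ($V{\left(c \right)} = \left(c^{2} - 2 c\right) + \left(-4 + c\right) \left(4 + c\right) = c^{2} - 2 c + \left(-4 + c\right) \left(4 + c\right)$)
$u{\left(r \right)} = r^{3}$ ($u{\left(r \right)} = r^{2} r = r^{3}$)
$g = 16$ ($g = 4^{2} = 16$)
$u{\left(V{\left(2 \right)} \right)} g = \left(-16 - 4 + 2 \cdot 2^{2}\right)^{3} \cdot 16 = \left(-16 - 4 + 2 \cdot 4\right)^{3} \cdot 16 = \left(-16 - 4 + 8\right)^{3} \cdot 16 = \left(-12\right)^{3} \cdot 16 = \left(-1728\right) 16 = -27648$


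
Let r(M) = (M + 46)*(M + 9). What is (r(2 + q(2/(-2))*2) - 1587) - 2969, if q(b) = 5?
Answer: -3338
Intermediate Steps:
r(M) = (9 + M)*(46 + M) (r(M) = (46 + M)*(9 + M) = (9 + M)*(46 + M))
(r(2 + q(2/(-2))*2) - 1587) - 2969 = ((414 + (2 + 5*2)² + 55*(2 + 5*2)) - 1587) - 2969 = ((414 + (2 + 10)² + 55*(2 + 10)) - 1587) - 2969 = ((414 + 12² + 55*12) - 1587) - 2969 = ((414 + 144 + 660) - 1587) - 2969 = (1218 - 1587) - 2969 = -369 - 2969 = -3338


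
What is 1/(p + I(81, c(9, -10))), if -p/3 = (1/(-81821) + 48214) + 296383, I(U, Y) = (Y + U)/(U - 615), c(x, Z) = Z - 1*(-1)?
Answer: -7282069/7528138375164 ≈ -9.6731e-7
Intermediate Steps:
c(x, Z) = 1 + Z (c(x, Z) = Z + 1 = 1 + Z)
I(U, Y) = (U + Y)/(-615 + U)
p = -84585813408/81821 (p = -3*((1/(-81821) + 48214) + 296383) = -3*((-1/81821 + 48214) + 296383) = -3*(3944917693/81821 + 296383) = -3*28195271136/81821 = -84585813408/81821 ≈ -1.0338e+6)
1/(p + I(81, c(9, -10))) = 1/(-84585813408/81821 + (81 + (1 - 10))/(-615 + 81)) = 1/(-84585813408/81821 + (81 - 9)/(-534)) = 1/(-84585813408/81821 - 1/534*72) = 1/(-84585813408/81821 - 12/89) = 1/(-7528138375164/7282069) = -7282069/7528138375164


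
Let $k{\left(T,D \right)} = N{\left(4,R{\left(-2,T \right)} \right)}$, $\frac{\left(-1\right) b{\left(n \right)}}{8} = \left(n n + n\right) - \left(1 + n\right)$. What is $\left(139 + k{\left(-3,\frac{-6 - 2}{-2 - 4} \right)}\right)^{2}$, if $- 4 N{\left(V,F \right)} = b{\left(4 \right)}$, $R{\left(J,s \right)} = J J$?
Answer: $28561$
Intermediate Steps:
$b{\left(n \right)} = 8 - 8 n^{2}$ ($b{\left(n \right)} = - 8 \left(\left(n n + n\right) - \left(1 + n\right)\right) = - 8 \left(\left(n^{2} + n\right) - \left(1 + n\right)\right) = - 8 \left(\left(n + n^{2}\right) - \left(1 + n\right)\right) = - 8 \left(-1 + n^{2}\right) = 8 - 8 n^{2}$)
$R{\left(J,s \right)} = J^{2}$
$N{\left(V,F \right)} = 30$ ($N{\left(V,F \right)} = - \frac{8 - 8 \cdot 4^{2}}{4} = - \frac{8 - 128}{4} = \left(- \frac{1}{4}\right) \left(-120\right) = 30$)
$k{\left(T,D \right)} = 30$
$\left(139 + k{\left(-3,\frac{-6 - 2}{-2 - 4} \right)}\right)^{2} = \left(139 + 30\right)^{2} = 169^{2} = 28561$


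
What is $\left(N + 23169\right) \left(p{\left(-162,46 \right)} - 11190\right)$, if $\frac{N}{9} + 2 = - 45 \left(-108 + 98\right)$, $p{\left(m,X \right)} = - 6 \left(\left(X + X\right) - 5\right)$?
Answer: $-318578112$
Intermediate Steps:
$p{\left(m,X \right)} = 30 - 12 X$ ($p{\left(m,X \right)} = - 6 \left(2 X - 5\right) = - 6 \left(-5 + 2 X\right) = 30 - 12 X$)
$N = 4032$ ($N = -18 + 9 \left(- 45 \left(-108 + 98\right)\right) = -18 + 9 \left(\left(-45\right) \left(-10\right)\right) = -18 + 9 \cdot 450 = -18 + 4050 = 4032$)
$\left(N + 23169\right) \left(p{\left(-162,46 \right)} - 11190\right) = \left(4032 + 23169\right) \left(\left(30 - 552\right) - 11190\right) = 27201 \left(\left(30 - 552\right) - 11190\right) = 27201 \left(-522 - 11190\right) = 27201 \left(-11712\right) = -318578112$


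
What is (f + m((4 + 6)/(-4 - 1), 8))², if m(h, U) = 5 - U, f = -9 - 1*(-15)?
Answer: 9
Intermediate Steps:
f = 6 (f = -9 + 15 = 6)
(f + m((4 + 6)/(-4 - 1), 8))² = (6 + (5 - 1*8))² = (6 + (5 - 8))² = (6 - 3)² = 3² = 9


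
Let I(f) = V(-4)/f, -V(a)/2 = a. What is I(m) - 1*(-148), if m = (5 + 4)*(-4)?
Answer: 1330/9 ≈ 147.78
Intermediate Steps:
V(a) = -2*a
m = -36 (m = 9*(-4) = -36)
I(f) = 8/f (I(f) = (-2*(-4))/f = 8/f)
I(m) - 1*(-148) = 8/(-36) - 1*(-148) = 8*(-1/36) + 148 = -2/9 + 148 = 1330/9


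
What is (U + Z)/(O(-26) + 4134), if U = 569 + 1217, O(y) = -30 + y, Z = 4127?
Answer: 5913/4078 ≈ 1.4500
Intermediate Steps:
U = 1786
(U + Z)/(O(-26) + 4134) = (1786 + 4127)/((-30 - 26) + 4134) = 5913/(-56 + 4134) = 5913/4078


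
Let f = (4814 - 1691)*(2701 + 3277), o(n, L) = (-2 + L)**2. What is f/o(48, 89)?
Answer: 2074366/841 ≈ 2466.5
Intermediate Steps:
f = 18669294 (f = 3123*5978 = 18669294)
f/o(48, 89) = 18669294/((-2 + 89)**2) = 18669294/(87**2) = 18669294/7569 = 18669294*(1/7569) = 2074366/841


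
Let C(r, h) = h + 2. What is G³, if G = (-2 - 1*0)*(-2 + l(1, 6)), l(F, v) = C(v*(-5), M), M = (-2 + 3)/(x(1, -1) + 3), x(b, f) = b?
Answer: -⅛ ≈ -0.12500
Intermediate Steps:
M = ¼ (M = (-2 + 3)/(1 + 3) = 1/4 = 1*(¼) = ¼ ≈ 0.25000)
C(r, h) = 2 + h
l(F, v) = 9/4 (l(F, v) = 2 + ¼ = 9/4)
G = -½ (G = (-2 - 1*0)*(-2 + 9/4) = (-2 + 0)*(¼) = -2*¼ = -½ ≈ -0.50000)
G³ = (-½)³ = -⅛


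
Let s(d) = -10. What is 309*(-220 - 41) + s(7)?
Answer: -80659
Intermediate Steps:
309*(-220 - 41) + s(7) = 309*(-220 - 41) - 10 = 309*(-261) - 10 = -80649 - 10 = -80659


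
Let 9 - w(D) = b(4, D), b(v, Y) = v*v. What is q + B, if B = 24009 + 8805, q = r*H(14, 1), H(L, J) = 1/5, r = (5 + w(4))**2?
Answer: 164074/5 ≈ 32815.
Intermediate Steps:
b(v, Y) = v**2
w(D) = -7 (w(D) = 9 - 1*4**2 = 9 - 1*16 = 9 - 16 = -7)
r = 4 (r = (5 - 7)**2 = (-2)**2 = 4)
H(L, J) = 1/5
q = 4/5 (q = 4*(1/5) = 4/5 ≈ 0.80000)
B = 32814
q + B = 4/5 + 32814 = 164074/5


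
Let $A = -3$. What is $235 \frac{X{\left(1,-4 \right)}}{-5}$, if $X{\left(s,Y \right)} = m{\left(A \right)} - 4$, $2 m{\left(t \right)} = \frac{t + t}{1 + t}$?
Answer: $\frac{235}{2} \approx 117.5$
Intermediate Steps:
$m{\left(t \right)} = \frac{t}{1 + t}$ ($m{\left(t \right)} = \frac{\left(t + t\right) \frac{1}{1 + t}}{2} = \frac{2 t \frac{1}{1 + t}}{2} = \frac{t}{1 + t}$)
$X{\left(s,Y \right)} = - \frac{5}{2}$ ($X{\left(s,Y \right)} = - \frac{3}{1 - 3} - 4 = - \frac{3}{-2} - 4 = \left(-3\right) \left(- \frac{1}{2}\right) - 4 = \frac{3}{2} - 4 = - \frac{5}{2}$)
$235 \frac{X{\left(1,-4 \right)}}{-5} = 235 \left(- \frac{5}{2 \left(-5\right)}\right) = 235 \left(\left(- \frac{5}{2}\right) \left(- \frac{1}{5}\right)\right) = 235 \cdot \frac{1}{2} = \frac{235}{2}$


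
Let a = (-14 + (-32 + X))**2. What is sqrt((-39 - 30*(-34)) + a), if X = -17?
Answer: 15*sqrt(22) ≈ 70.356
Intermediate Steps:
a = 3969 (a = (-14 + (-32 - 17))**2 = (-14 - 49)**2 = (-63)**2 = 3969)
sqrt((-39 - 30*(-34)) + a) = sqrt((-39 - 30*(-34)) + 3969) = sqrt((-39 + 1020) + 3969) = sqrt(981 + 3969) = sqrt(4950) = 15*sqrt(22)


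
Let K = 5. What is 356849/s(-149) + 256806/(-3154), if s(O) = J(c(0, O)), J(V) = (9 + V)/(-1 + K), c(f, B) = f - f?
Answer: 2249847865/14193 ≈ 1.5852e+5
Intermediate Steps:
c(f, B) = 0
J(V) = 9/4 + V/4 (J(V) = (9 + V)/(-1 + 5) = (9 + V)/4 = (9 + V)*(¼) = 9/4 + V/4)
s(O) = 9/4 (s(O) = 9/4 + (¼)*0 = 9/4 + 0 = 9/4)
356849/s(-149) + 256806/(-3154) = 356849/(9/4) + 256806/(-3154) = 356849*(4/9) + 256806*(-1/3154) = 1427396/9 - 128403/1577 = 2249847865/14193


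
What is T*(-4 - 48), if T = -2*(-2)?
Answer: -208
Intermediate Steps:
T = 4
T*(-4 - 48) = 4*(-4 - 48) = 4*(-52) = -208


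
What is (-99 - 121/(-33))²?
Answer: 81796/9 ≈ 9088.4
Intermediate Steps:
(-99 - 121/(-33))² = (-99 - 121*(-1/33))² = (-99 + 11/3)² = (-286/3)² = 81796/9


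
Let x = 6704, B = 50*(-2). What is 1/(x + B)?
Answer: 1/6604 ≈ 0.00015142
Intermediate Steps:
B = -100
1/(x + B) = 1/(6704 - 100) = 1/6604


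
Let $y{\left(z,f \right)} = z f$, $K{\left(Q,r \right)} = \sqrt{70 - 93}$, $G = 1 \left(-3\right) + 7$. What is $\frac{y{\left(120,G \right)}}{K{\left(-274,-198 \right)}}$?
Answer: $- \frac{480 i \sqrt{23}}{23} \approx - 100.09 i$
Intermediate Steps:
$G = 4$ ($G = -3 + 7 = 4$)
$K{\left(Q,r \right)} = i \sqrt{23}$ ($K{\left(Q,r \right)} = \sqrt{-23} = i \sqrt{23}$)
$y{\left(z,f \right)} = f z$
$\frac{y{\left(120,G \right)}}{K{\left(-274,-198 \right)}} = \frac{4 \cdot 120}{i \sqrt{23}} = 480 \left(- \frac{i \sqrt{23}}{23}\right) = - \frac{480 i \sqrt{23}}{23}$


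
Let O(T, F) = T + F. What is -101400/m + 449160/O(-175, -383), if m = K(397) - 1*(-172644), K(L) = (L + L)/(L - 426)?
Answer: -187506901160/232773513 ≈ -805.53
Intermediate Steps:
O(T, F) = F + T
K(L) = 2*L/(-426 + L) (K(L) = (2*L)/(-426 + L) = 2*L/(-426 + L))
m = 5005882/29 (m = 2*397/(-426 + 397) - 1*(-172644) = 2*397/(-29) + 172644 = 2*397*(-1/29) + 172644 = -794/29 + 172644 = 5005882/29 ≈ 1.7262e+5)
-101400/m + 449160/O(-175, -383) = -101400/5005882/29 + 449160/(-383 - 175) = -101400*29/5005882 + 449160/(-558) = -1470300/2502941 + 449160*(-1/558) = -1470300/2502941 - 74860/93 = -187506901160/232773513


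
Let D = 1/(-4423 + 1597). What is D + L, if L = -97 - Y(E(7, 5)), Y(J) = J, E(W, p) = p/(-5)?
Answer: -271297/2826 ≈ -96.000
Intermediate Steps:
E(W, p) = -p/5 (E(W, p) = p*(-⅕) = -p/5)
D = -1/2826 (D = 1/(-2826) = -1/2826 ≈ -0.00035386)
L = -96 (L = -97 - (-1)*5/5 = -97 - 1*(-1) = -97 + 1 = -96)
D + L = -1/2826 - 96 = -271297/2826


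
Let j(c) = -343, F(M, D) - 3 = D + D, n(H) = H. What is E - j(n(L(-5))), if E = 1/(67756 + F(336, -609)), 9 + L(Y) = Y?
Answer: 22823564/66541 ≈ 343.00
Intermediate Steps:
L(Y) = -9 + Y
F(M, D) = 3 + 2*D (F(M, D) = 3 + (D + D) = 3 + 2*D)
E = 1/66541 (E = 1/(67756 + (3 + 2*(-609))) = 1/(67756 + (3 - 1218)) = 1/(67756 - 1215) = 1/66541 ≈ 1.5028e-5)
E - j(n(L(-5))) = 1/66541 - 1*(-343) = 1/66541 + 343 = 22823564/66541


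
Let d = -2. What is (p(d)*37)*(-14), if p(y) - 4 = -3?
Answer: -518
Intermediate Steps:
p(y) = 1 (p(y) = 4 - 3 = 1)
(p(d)*37)*(-14) = (1*37)*(-14) = 37*(-14) = -518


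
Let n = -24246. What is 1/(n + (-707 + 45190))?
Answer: 1/20237 ≈ 4.9414e-5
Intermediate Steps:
1/(n + (-707 + 45190)) = 1/(-24246 + (-707 + 45190)) = 1/(-24246 + 44483) = 1/20237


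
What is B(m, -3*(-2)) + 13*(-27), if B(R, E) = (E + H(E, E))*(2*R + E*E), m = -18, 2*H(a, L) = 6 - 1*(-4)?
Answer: -351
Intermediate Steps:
H(a, L) = 5 (H(a, L) = (6 - 1*(-4))/2 = (6 + 4)/2 = (1/2)*10 = 5)
B(R, E) = (5 + E)*(E**2 + 2*R) (B(R, E) = (E + 5)*(2*R + E*E) = (5 + E)*(2*R + E**2) = (5 + E)*(E**2 + 2*R))
B(m, -3*(-2)) + 13*(-27) = ((-3*(-2))**3 + 5*(-3*(-2))**2 + 10*(-18) + 2*(-3*(-2))*(-18)) + 13*(-27) = (6**3 + 5*6**2 - 180 + 2*6*(-18)) - 351 = (216 + 5*36 - 180 - 216) - 351 = (216 + 180 - 180 - 216) - 351 = 0 - 351 = -351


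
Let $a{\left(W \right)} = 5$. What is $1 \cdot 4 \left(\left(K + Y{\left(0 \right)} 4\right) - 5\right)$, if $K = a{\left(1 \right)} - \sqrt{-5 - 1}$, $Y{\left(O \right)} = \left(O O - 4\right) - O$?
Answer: $-64 - 4 i \sqrt{6} \approx -64.0 - 9.798 i$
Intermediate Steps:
$Y{\left(O \right)} = -4 + O^{2} - O$ ($Y{\left(O \right)} = \left(O^{2} - 4\right) - O = \left(-4 + O^{2}\right) - O = -4 + O^{2} - O$)
$K = 5 - i \sqrt{6}$ ($K = 5 - \sqrt{-5 - 1} = 5 - \sqrt{-6} = 5 - i \sqrt{6} \approx 5.0 - 2.4495 i$)
$1 \cdot 4 \left(\left(K + Y{\left(0 \right)} 4\right) - 5\right) = 1 \cdot 4 \left(\left(\left(5 - i \sqrt{6}\right) + \left(-4 + 0^{2} - 0\right) 4\right) - 5\right) = 4 \left(\left(\left(5 - i \sqrt{6}\right) + \left(-4 + 0 + 0\right) 4\right) - 5\right) = 4 \left(\left(\left(5 - i \sqrt{6}\right) - 16\right) - 5\right) = 4 \left(\left(-11 - i \sqrt{6}\right) - 5\right) = 4 \left(-16 - i \sqrt{6}\right) = -64 - 4 i \sqrt{6}$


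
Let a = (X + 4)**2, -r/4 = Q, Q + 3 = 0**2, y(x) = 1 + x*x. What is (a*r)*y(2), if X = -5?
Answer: 60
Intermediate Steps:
y(x) = 1 + x**2
Q = -3 (Q = -3 + 0**2 = -3 + 0 = -3)
r = 12 (r = -4*(-3) = 12)
a = 1 (a = (-5 + 4)**2 = (-1)**2 = 1)
(a*r)*y(2) = (1*12)*(1 + 2**2) = 12*(1 + 4) = 12*5 = 60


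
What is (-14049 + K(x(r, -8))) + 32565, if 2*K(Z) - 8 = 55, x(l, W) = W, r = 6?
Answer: 37095/2 ≈ 18548.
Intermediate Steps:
K(Z) = 63/2 (K(Z) = 4 + (½)*55 = 4 + 55/2 = 63/2)
(-14049 + K(x(r, -8))) + 32565 = (-14049 + 63/2) + 32565 = -28035/2 + 32565 = 37095/2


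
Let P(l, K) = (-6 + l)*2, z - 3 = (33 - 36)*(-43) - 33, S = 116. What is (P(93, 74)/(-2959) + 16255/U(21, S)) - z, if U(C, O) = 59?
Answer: 30804760/174581 ≈ 176.45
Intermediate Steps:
z = 99 (z = 3 + ((33 - 36)*(-43) - 33) = 3 + (-3*(-43) - 33) = 3 + (129 - 33) = 3 + 96 = 99)
P(l, K) = -12 + 2*l
(P(93, 74)/(-2959) + 16255/U(21, S)) - z = ((-12 + 2*93)/(-2959) + 16255/59) - 1*99 = ((-12 + 186)*(-1/2959) + 16255*(1/59)) - 99 = (174*(-1/2959) + 16255/59) - 99 = (-174/2959 + 16255/59) - 99 = 48088279/174581 - 99 = 30804760/174581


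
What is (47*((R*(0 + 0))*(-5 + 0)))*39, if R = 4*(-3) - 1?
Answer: 0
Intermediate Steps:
R = -13 (R = -12 - 1 = -13)
(47*((R*(0 + 0))*(-5 + 0)))*39 = (47*((-13*(0 + 0))*(-5 + 0)))*39 = (47*(-13*0*(-5)))*39 = (47*(0*(-5)))*39 = (47*0)*39 = 0*39 = 0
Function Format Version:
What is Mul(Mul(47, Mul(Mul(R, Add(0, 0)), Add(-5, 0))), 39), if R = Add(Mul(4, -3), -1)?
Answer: 0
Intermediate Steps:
R = -13 (R = Add(-12, -1) = -13)
Mul(Mul(47, Mul(Mul(R, Add(0, 0)), Add(-5, 0))), 39) = Mul(Mul(47, Mul(Mul(-13, Add(0, 0)), Add(-5, 0))), 39) = Mul(Mul(47, Mul(Mul(-13, 0), -5)), 39) = Mul(Mul(47, Mul(0, -5)), 39) = Mul(Mul(47, 0), 39) = Mul(0, 39) = 0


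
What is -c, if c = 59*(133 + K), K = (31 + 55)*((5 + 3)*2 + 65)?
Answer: -418841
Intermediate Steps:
K = 6966 (K = 86*(8*2 + 65) = 86*(16 + 65) = 86*81 = 6966)
c = 418841 (c = 59*(133 + 6966) = 59*7099 = 418841)
-c = -1*418841 = -418841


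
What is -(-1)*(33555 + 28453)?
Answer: 62008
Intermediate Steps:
-(-1)*(33555 + 28453) = -(-1)*62008 = -1*(-62008) = 62008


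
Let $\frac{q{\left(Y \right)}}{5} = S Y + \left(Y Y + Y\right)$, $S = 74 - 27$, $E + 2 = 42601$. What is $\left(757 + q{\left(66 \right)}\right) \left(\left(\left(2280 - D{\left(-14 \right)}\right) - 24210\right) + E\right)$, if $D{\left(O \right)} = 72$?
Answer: $790451069$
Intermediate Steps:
$E = 42599$ ($E = -2 + 42601 = 42599$)
$S = 47$
$q{\left(Y \right)} = 5 Y^{2} + 240 Y$ ($q{\left(Y \right)} = 5 \left(47 Y + \left(Y Y + Y\right)\right) = 5 \left(47 Y + \left(Y^{2} + Y\right)\right) = 5 \left(47 Y + \left(Y + Y^{2}\right)\right) = 5 \left(Y^{2} + 48 Y\right) = 5 Y^{2} + 240 Y$)
$\left(757 + q{\left(66 \right)}\right) \left(\left(\left(2280 - D{\left(-14 \right)}\right) - 24210\right) + E\right) = \left(757 + 5 \cdot 66 \left(48 + 66\right)\right) \left(\left(\left(2280 - 72\right) - 24210\right) + 42599\right) = \left(757 + 5 \cdot 66 \cdot 114\right) \left(\left(\left(2280 - 72\right) - 24210\right) + 42599\right) = \left(757 + 37620\right) \left(\left(2208 - 24210\right) + 42599\right) = 38377 \left(-22002 + 42599\right) = 38377 \cdot 20597 = 790451069$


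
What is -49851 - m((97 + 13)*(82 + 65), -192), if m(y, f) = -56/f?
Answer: -1196431/24 ≈ -49851.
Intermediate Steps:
-49851 - m((97 + 13)*(82 + 65), -192) = -49851 - (-56)/(-192) = -49851 - (-56)*(-1)/192 = -49851 - 1*7/24 = -49851 - 7/24 = -1196431/24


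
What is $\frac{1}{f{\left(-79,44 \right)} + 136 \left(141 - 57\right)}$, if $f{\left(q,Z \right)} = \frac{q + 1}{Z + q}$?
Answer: $\frac{35}{399918} \approx 8.7518 \cdot 10^{-5}$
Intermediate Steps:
$f{\left(q,Z \right)} = \frac{1 + q}{Z + q}$
$\frac{1}{f{\left(-79,44 \right)} + 136 \left(141 - 57\right)} = \frac{1}{\frac{1 - 79}{44 - 79} + 136 \left(141 - 57\right)} = \frac{1}{\frac{1}{-35} \left(-78\right) + 136 \cdot 84} = \frac{1}{\left(- \frac{1}{35}\right) \left(-78\right) + 11424} = \frac{1}{\frac{78}{35} + 11424} = \frac{1}{\frac{399918}{35}} = \frac{35}{399918}$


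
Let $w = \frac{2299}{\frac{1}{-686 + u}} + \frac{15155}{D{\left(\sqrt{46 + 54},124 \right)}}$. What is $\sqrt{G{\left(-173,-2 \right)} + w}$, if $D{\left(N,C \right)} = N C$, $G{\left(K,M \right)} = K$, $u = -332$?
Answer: $\frac{i \sqrt{35988185758}}{124} \approx 1529.9 i$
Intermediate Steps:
$D{\left(N,C \right)} = C N$
$w = - \frac{580411705}{248}$ ($w = \frac{2299}{\frac{1}{-686 - 332}} + \frac{15155}{124 \sqrt{46 + 54}} = \frac{2299}{\frac{1}{-1018}} + \frac{15155}{124 \sqrt{100}} = \frac{2299}{- \frac{1}{1018}} + \frac{15155}{124 \cdot 10} = 2299 \left(-1018\right) + \frac{15155}{1240} = -2340382 + 15155 \cdot \frac{1}{1240} = -2340382 + \frac{3031}{248} = - \frac{580411705}{248} \approx -2.3404 \cdot 10^{6}$)
$\sqrt{G{\left(-173,-2 \right)} + w} = \sqrt{-173 - \frac{580411705}{248}} = \sqrt{- \frac{580454609}{248}} = \frac{i \sqrt{35988185758}}{124}$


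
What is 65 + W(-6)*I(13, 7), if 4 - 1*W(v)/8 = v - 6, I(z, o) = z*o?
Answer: 11713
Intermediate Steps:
I(z, o) = o*z
W(v) = 80 - 8*v (W(v) = 32 - 8*(v - 6) = 32 - 8*(-6 + v) = 32 + (48 - 8*v) = 80 - 8*v)
65 + W(-6)*I(13, 7) = 65 + (80 - 8*(-6))*(7*13) = 65 + (80 + 48)*91 = 65 + 128*91 = 65 + 11648 = 11713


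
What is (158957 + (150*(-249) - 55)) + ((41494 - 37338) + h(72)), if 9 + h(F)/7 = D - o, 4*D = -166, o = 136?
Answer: 248805/2 ≈ 1.2440e+5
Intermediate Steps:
D = -83/2 (D = (¼)*(-166) = -83/2 ≈ -41.500)
h(F) = -2611/2 (h(F) = -63 + 7*(-83/2 - 1*136) = -63 + 7*(-83/2 - 136) = -63 + 7*(-355/2) = -63 - 2485/2 = -2611/2)
(158957 + (150*(-249) - 55)) + ((41494 - 37338) + h(72)) = (158957 + (150*(-249) - 55)) + ((41494 - 37338) - 2611/2) = (158957 + (-37350 - 55)) + (4156 - 2611/2) = (158957 - 37405) + 5701/2 = 121552 + 5701/2 = 248805/2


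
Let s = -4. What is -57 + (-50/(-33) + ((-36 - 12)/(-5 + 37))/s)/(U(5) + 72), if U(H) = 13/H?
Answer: -5610409/98472 ≈ -56.975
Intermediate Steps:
-57 + (-50/(-33) + ((-36 - 12)/(-5 + 37))/s)/(U(5) + 72) = -57 + (-50/(-33) + ((-36 - 12)/(-5 + 37))/(-4))/(13/5 + 72) = -57 + (-50*(-1/33) - 48/32*(-¼))/(13*(⅕) + 72) = -57 + (50/33 - 48*1/32*(-¼))/(13/5 + 72) = -57 + (50/33 - 3/2*(-¼))/(373/5) = -57 + (50/33 + 3/8)*(5/373) = -57 + (499/264)*(5/373) = -57 + 2495/98472 = -5610409/98472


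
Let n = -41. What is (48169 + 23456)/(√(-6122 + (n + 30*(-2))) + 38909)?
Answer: 2786857125/1513916504 - 501375*I*√127/1513916504 ≈ 1.8408 - 0.0037322*I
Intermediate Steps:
(48169 + 23456)/(√(-6122 + (n + 30*(-2))) + 38909) = (48169 + 23456)/(√(-6122 + (-41 + 30*(-2))) + 38909) = 71625/(√(-6122 + (-41 - 60)) + 38909) = 71625/(√(-6122 - 101) + 38909) = 71625/(√(-6223) + 38909) = 71625/(7*I*√127 + 38909) = 71625/(38909 + 7*I*√127)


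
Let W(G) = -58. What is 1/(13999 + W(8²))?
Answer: 1/13941 ≈ 7.1731e-5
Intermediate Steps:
1/(13999 + W(8²)) = 1/(13999 - 58) = 1/13941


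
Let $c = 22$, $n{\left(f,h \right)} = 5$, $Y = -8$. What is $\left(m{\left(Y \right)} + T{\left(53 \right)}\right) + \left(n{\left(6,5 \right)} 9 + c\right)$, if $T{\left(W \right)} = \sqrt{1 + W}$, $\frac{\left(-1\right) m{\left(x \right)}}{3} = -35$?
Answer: $172 + 3 \sqrt{6} \approx 179.35$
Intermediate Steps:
$m{\left(x \right)} = 105$ ($m{\left(x \right)} = \left(-3\right) \left(-35\right) = 105$)
$\left(m{\left(Y \right)} + T{\left(53 \right)}\right) + \left(n{\left(6,5 \right)} 9 + c\right) = \left(105 + \sqrt{1 + 53}\right) + \left(5 \cdot 9 + 22\right) = \left(105 + \sqrt{54}\right) + \left(45 + 22\right) = \left(105 + 3 \sqrt{6}\right) + 67 = 172 + 3 \sqrt{6}$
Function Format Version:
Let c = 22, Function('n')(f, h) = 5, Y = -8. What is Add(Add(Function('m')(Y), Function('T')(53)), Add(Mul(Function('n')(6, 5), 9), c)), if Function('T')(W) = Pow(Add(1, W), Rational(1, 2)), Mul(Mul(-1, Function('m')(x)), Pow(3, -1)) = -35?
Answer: Add(172, Mul(3, Pow(6, Rational(1, 2)))) ≈ 179.35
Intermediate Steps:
Function('m')(x) = 105 (Function('m')(x) = Mul(-3, -35) = 105)
Add(Add(Function('m')(Y), Function('T')(53)), Add(Mul(Function('n')(6, 5), 9), c)) = Add(Add(105, Pow(Add(1, 53), Rational(1, 2))), Add(Mul(5, 9), 22)) = Add(Add(105, Pow(54, Rational(1, 2))), Add(45, 22)) = Add(Add(105, Mul(3, Pow(6, Rational(1, 2)))), 67) = Add(172, Mul(3, Pow(6, Rational(1, 2))))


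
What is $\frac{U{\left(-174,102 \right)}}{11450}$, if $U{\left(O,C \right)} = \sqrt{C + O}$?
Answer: $\frac{3 i \sqrt{2}}{5725} \approx 0.00074107 i$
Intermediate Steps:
$\frac{U{\left(-174,102 \right)}}{11450} = \frac{\sqrt{102 - 174}}{11450} = \sqrt{-72} \cdot \frac{1}{11450} = 6 i \sqrt{2} \cdot \frac{1}{11450} = \frac{3 i \sqrt{2}}{5725}$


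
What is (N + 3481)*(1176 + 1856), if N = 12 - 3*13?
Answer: 10472528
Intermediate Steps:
N = -27 (N = 12 - 39 = -27)
(N + 3481)*(1176 + 1856) = (-27 + 3481)*(1176 + 1856) = 3454*3032 = 10472528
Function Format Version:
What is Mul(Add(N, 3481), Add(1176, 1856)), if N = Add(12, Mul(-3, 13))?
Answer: 10472528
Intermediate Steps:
N = -27 (N = Add(12, -39) = -27)
Mul(Add(N, 3481), Add(1176, 1856)) = Mul(Add(-27, 3481), Add(1176, 1856)) = Mul(3454, 3032) = 10472528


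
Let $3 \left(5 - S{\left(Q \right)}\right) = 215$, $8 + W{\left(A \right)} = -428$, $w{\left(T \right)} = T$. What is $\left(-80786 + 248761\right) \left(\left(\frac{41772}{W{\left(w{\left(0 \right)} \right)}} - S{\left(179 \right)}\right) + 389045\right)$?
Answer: $\frac{21367795043350}{327} \approx 6.5345 \cdot 10^{10}$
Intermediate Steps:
$W{\left(A \right)} = -436$ ($W{\left(A \right)} = -8 - 428 = -436$)
$S{\left(Q \right)} = - \frac{200}{3}$ ($S{\left(Q \right)} = 5 - \frac{215}{3} = - \frac{200}{3}$)
$\left(-80786 + 248761\right) \left(\left(\frac{41772}{W{\left(w{\left(0 \right)} \right)}} - S{\left(179 \right)}\right) + 389045\right) = \left(-80786 + 248761\right) \left(\left(\frac{41772}{-436} - - \frac{200}{3}\right) + 389045\right) = 167975 \left(\left(41772 \left(- \frac{1}{436}\right) + \frac{200}{3}\right) + 389045\right) = 167975 \left(\left(- \frac{10443}{109} + \frac{200}{3}\right) + 389045\right) = 167975 \left(- \frac{9529}{327} + 389045\right) = 167975 \cdot \frac{127208186}{327} = \frac{21367795043350}{327}$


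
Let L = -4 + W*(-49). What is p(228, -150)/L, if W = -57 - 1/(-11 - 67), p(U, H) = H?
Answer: -11700/217493 ≈ -0.053795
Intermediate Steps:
W = -4445/78 (W = -57 - 1/(-78) = -57 - 1*(-1/78) = -57 + 1/78 = -4445/78 ≈ -56.987)
L = 217493/78 (L = -4 - 4445/78*(-49) = -4 + 217805/78 = 217493/78 ≈ 2788.4)
p(228, -150)/L = -150/217493/78 = -150*78/217493 = -11700/217493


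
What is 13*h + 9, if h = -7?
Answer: -82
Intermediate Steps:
13*h + 9 = 13*(-7) + 9 = -91 + 9 = -82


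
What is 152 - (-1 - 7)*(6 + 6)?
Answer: 248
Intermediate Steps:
152 - (-1 - 7)*(6 + 6) = 152 - (-8)*12 = 152 - 1*(-96) = 152 + 96 = 248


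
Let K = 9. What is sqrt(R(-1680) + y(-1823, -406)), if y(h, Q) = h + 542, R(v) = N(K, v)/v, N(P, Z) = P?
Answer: 489*I*sqrt(105)/140 ≈ 35.791*I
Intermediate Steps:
R(v) = 9/v
y(h, Q) = 542 + h
sqrt(R(-1680) + y(-1823, -406)) = sqrt(9/(-1680) + (542 - 1823)) = sqrt(9*(-1/1680) - 1281) = sqrt(-3/560 - 1281) = sqrt(-717363/560) = 489*I*sqrt(105)/140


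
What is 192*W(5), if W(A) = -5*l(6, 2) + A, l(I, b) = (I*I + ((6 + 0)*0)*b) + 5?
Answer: -38400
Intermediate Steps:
l(I, b) = 5 + I² (l(I, b) = (I² + (6*0)*b) + 5 = (I² + 0*b) + 5 = (I² + 0) + 5 = I² + 5 = 5 + I²)
W(A) = -205 + A (W(A) = -5*(5 + 6²) + A = -5*(5 + 36) + A = -5*41 + A = -205 + A)
192*W(5) = 192*(-205 + 5) = 192*(-200) = -38400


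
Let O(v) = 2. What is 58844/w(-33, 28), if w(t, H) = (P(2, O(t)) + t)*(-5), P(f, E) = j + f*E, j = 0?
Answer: 58844/145 ≈ 405.82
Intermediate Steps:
P(f, E) = E*f (P(f, E) = 0 + f*E = 0 + E*f = E*f)
w(t, H) = -20 - 5*t (w(t, H) = (2*2 + t)*(-5) = (4 + t)*(-5) = -20 - 5*t)
58844/w(-33, 28) = 58844/(-20 - 5*(-33)) = 58844/(-20 + 165) = 58844/145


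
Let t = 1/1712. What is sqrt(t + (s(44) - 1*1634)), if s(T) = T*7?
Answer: I*sqrt(242901877)/428 ≈ 36.414*I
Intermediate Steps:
s(T) = 7*T
t = 1/1712 ≈ 0.00058411
sqrt(t + (s(44) - 1*1634)) = sqrt(1/1712 + (7*44 - 1*1634)) = sqrt(1/1712 + (308 - 1634)) = sqrt(1/1712 - 1326) = sqrt(-2270111/1712) = I*sqrt(242901877)/428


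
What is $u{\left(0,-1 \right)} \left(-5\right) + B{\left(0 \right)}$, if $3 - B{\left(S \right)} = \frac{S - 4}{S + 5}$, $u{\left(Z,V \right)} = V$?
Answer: $\frac{44}{5} \approx 8.8$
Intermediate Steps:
$B{\left(S \right)} = 3 - \frac{-4 + S}{5 + S}$ ($B{\left(S \right)} = 3 - \frac{S - 4}{S + 5} = 3 - \frac{-4 + S}{5 + S}$)
$u{\left(0,-1 \right)} \left(-5\right) + B{\left(0 \right)} = \left(-1\right) \left(-5\right) + \frac{19 + 2 \cdot 0}{5 + 0} = 5 + \frac{19 + 0}{5} = 5 + \frac{1}{5} \cdot 19 = 5 + \frac{19}{5} = \frac{44}{5}$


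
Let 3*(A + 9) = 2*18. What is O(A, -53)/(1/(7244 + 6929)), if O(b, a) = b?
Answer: 42519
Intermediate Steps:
A = 3 (A = -9 + (2*18)/3 = -9 + (⅓)*36 = -9 + 12 = 3)
O(A, -53)/(1/(7244 + 6929)) = 3/(1/(7244 + 6929)) = 3/(1/14173) = 3*14173 = 42519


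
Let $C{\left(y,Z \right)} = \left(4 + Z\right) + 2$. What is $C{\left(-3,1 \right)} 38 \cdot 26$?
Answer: $6916$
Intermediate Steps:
$C{\left(y,Z \right)} = 6 + Z$
$C{\left(-3,1 \right)} 38 \cdot 26 = \left(6 + 1\right) 38 \cdot 26 = 7 \cdot 38 \cdot 26 = 266 \cdot 26 = 6916$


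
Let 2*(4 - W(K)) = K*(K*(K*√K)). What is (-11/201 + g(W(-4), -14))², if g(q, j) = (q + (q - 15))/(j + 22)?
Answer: (1495 - 25728*I)²/2585664 ≈ -255.14 - 29.751*I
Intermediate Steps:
W(K) = 4 - K^(7/2)/2 (W(K) = 4 - K*K*(K*√K)/2 = 4 - K*K*K^(3/2)/2 = 4 - K*K^(5/2)/2 = 4 - K^(7/2)/2)
g(q, j) = (-15 + 2*q)/(22 + j) (g(q, j) = (q + (-15 + q))/(22 + j) = (-15 + 2*q)/(22 + j))
(-11/201 + g(W(-4), -14))² = (-11/201 + (-15 + 2*(4 - (-64)*I))/(22 - 14))² = (-11*1/201 + (-15 + 2*(4 - (-64)*I))/8)² = (-11/201 + (-15 + 2*(4 + 64*I))/8)² = (-11/201 + (-15 + (8 + 128*I))/8)² = (-11/201 + (-7 + 128*I)/8)² = (-11/201 + (-7/8 + 16*I))² = (-1495/1608 + 16*I)²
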